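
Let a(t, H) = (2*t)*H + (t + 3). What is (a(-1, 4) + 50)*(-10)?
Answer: -440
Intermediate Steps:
a(t, H) = 3 + t + 2*H*t (a(t, H) = 2*H*t + (3 + t) = 3 + t + 2*H*t)
(a(-1, 4) + 50)*(-10) = ((3 - 1 + 2*4*(-1)) + 50)*(-10) = ((3 - 1 - 8) + 50)*(-10) = (-6 + 50)*(-10) = 44*(-10) = -440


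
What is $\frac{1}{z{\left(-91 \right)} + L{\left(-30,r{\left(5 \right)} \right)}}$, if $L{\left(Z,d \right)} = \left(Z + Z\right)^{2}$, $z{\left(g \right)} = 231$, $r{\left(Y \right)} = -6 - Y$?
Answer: $\frac{1}{3831} \approx 0.00026103$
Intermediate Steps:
$L{\left(Z,d \right)} = 4 Z^{2}$ ($L{\left(Z,d \right)} = \left(2 Z\right)^{2} = 4 Z^{2}$)
$\frac{1}{z{\left(-91 \right)} + L{\left(-30,r{\left(5 \right)} \right)}} = \frac{1}{231 + 4 \left(-30\right)^{2}} = \frac{1}{231 + 4 \cdot 900} = \frac{1}{231 + 3600} = \frac{1}{3831}$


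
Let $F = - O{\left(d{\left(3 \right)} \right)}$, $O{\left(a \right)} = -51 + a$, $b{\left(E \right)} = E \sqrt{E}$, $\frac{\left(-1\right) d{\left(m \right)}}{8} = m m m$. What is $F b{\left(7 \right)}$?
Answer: $1869 \sqrt{7} \approx 4944.9$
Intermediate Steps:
$d{\left(m \right)} = - 8 m^{3}$ ($d{\left(m \right)} = - 8 m m m = - 8 m^{2} m = - 8 m^{3}$)
$b{\left(E \right)} = E^{\frac{3}{2}}$
$F = 267$ ($F = - (-51 - 8 \cdot 3^{3}) = - (-51 - 216) = \left(-1\right) \left(-267\right) = 267$)
$F b{\left(7 \right)} = 267 \cdot 7^{\frac{3}{2}} = 267 \cdot 7 \sqrt{7} = 1869 \sqrt{7}$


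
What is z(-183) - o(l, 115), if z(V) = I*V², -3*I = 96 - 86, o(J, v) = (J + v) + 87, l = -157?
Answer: -111675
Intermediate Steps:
o(J, v) = 87 + J + v
I = -10/3 (I = -(96 - 86)/3 = -⅓*10 = -10/3 ≈ -3.3333)
z(V) = -10*V²/3
z(-183) - o(l, 115) = -10/3*(-183)² - (87 - 157 + 115) = -10/3*33489 - 1*45 = -111630 - 45 = -111675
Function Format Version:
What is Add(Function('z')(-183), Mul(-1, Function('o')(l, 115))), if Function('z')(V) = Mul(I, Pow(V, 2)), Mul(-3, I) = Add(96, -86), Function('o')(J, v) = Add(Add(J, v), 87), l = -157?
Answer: -111675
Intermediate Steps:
Function('o')(J, v) = Add(87, J, v)
I = Rational(-10, 3) (I = Mul(Rational(-1, 3), Add(96, -86)) = Mul(Rational(-1, 3), 10) = Rational(-10, 3) ≈ -3.3333)
Function('z')(V) = Mul(Rational(-10, 3), Pow(V, 2))
Add(Function('z')(-183), Mul(-1, Function('o')(l, 115))) = Add(Mul(Rational(-10, 3), Pow(-183, 2)), Mul(-1, Add(87, -157, 115))) = Add(Mul(Rational(-10, 3), 33489), Mul(-1, 45)) = Add(-111630, -45) = -111675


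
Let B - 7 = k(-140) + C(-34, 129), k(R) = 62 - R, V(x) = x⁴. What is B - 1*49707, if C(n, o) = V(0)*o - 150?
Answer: -49648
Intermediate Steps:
C(n, o) = -150 (C(n, o) = 0⁴*o - 150 = 0*o - 150 = 0 - 150 = -150)
B = 59 (B = 7 + ((62 - 1*(-140)) - 150) = 7 + ((62 + 140) - 150) = 7 + (202 - 150) = 7 + 52 = 59)
B - 1*49707 = 59 - 1*49707 = 59 - 49707 = -49648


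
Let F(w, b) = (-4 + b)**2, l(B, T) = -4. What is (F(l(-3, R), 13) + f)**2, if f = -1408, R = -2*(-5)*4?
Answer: 1760929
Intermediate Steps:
R = 40 (R = 10*4 = 40)
(F(l(-3, R), 13) + f)**2 = ((-4 + 13)**2 - 1408)**2 = (9**2 - 1408)**2 = (81 - 1408)**2 = (-1327)**2 = 1760929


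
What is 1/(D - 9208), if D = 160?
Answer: -1/9048 ≈ -0.00011052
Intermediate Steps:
1/(D - 9208) = 1/(160 - 9208) = 1/(-9048) = -1/9048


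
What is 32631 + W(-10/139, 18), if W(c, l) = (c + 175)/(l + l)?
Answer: 54436613/1668 ≈ 32636.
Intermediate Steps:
W(c, l) = (175 + c)/(2*l) (W(c, l) = (175 + c)/((2*l)) = (175 + c)*(1/(2*l)) = (175 + c)/(2*l))
32631 + W(-10/139, 18) = 32631 + (½)*(175 - 10/139)/18 = 32631 + (½)*(1/18)*(175 - 10*1/139) = 32631 + (½)*(1/18)*(175 - 10/139) = 32631 + (½)*(1/18)*(24315/139) = 32631 + 8105/1668 = 54436613/1668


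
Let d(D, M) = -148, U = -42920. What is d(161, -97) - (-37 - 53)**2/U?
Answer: -317203/2146 ≈ -147.81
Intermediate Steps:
d(161, -97) - (-37 - 53)**2/U = -148 - (-37 - 53)**2/(-42920) = -148 - (-90)**2*(-1)/42920 = -148 - 8100*(-1)/42920 = -148 - 1*(-405/2146) = -148 + 405/2146 = -317203/2146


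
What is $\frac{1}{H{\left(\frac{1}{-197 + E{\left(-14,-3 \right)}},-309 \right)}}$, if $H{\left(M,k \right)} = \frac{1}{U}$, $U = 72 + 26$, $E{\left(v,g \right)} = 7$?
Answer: $98$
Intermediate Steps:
$U = 98$
$H{\left(M,k \right)} = \frac{1}{98}$
$\frac{1}{H{\left(\frac{1}{-197 + E{\left(-14,-3 \right)}},-309 \right)}} = \frac{1}{\frac{1}{98}} = 98$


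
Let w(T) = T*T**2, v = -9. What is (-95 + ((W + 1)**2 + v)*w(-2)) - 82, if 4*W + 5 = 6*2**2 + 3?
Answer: -443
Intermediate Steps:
w(T) = T**3
W = 11/2 (W = -5/4 + (6*2**2 + 3)/4 = -5/4 + (6*4 + 3)/4 = -5/4 + (24 + 3)/4 = -5/4 + (1/4)*27 = -5/4 + 27/4 = 11/2 ≈ 5.5000)
(-95 + ((W + 1)**2 + v)*w(-2)) - 82 = (-95 + ((11/2 + 1)**2 - 9)*(-2)**3) - 82 = (-95 + ((13/2)**2 - 9)*(-8)) - 82 = (-95 + (169/4 - 9)*(-8)) - 82 = (-95 + (133/4)*(-8)) - 82 = (-95 - 266) - 82 = -361 - 82 = -443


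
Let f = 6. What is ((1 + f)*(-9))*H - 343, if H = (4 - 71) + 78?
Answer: -1036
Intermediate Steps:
H = 11 (H = -67 + 78 = 11)
((1 + f)*(-9))*H - 343 = ((1 + 6)*(-9))*11 - 343 = (7*(-9))*11 - 343 = -63*11 - 343 = -693 - 343 = -1036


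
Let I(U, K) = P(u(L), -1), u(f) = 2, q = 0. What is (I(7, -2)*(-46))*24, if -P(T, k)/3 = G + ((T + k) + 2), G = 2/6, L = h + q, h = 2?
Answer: 11040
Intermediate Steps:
L = 2 (L = 2 + 0 = 2)
G = ⅓ (G = 2*(⅙) = ⅓ ≈ 0.33333)
P(T, k) = -7 - 3*T - 3*k (P(T, k) = -3*(⅓ + ((T + k) + 2)) = -3*(⅓ + (2 + T + k)) = -3*(7/3 + T + k) = -7 - 3*T - 3*k)
I(U, K) = -10 (I(U, K) = -7 - 3*2 - 3*(-1) = -7 - 6 + 3 = -10)
(I(7, -2)*(-46))*24 = -10*(-46)*24 = 460*24 = 11040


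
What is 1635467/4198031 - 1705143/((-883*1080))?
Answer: 2905963307771/1334470094280 ≈ 2.1776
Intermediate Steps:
1635467/4198031 - 1705143/((-883*1080)) = 1635467*(1/4198031) - 1705143/(-953640) = 1635467/4198031 - 1705143*(-1/953640) = 1635467/4198031 + 568381/317880 = 2905963307771/1334470094280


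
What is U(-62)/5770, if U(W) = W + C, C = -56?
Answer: -59/2885 ≈ -0.020451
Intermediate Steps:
U(W) = -56 + W (U(W) = W - 56 = -56 + W)
U(-62)/5770 = (-56 - 62)/5770 = -118*1/5770 = -59/2885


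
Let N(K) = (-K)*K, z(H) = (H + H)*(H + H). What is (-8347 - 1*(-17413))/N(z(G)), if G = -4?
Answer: -4533/2048 ≈ -2.2134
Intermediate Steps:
z(H) = 4*H² (z(H) = (2*H)*(2*H) = 4*H²)
N(K) = -K²
(-8347 - 1*(-17413))/N(z(G)) = (-8347 - 1*(-17413))/((-(4*(-4)²)²)) = (-8347 + 17413)/((-(4*16)²)) = 9066/((-1*64²)) = 9066/((-1*4096)) = 9066/(-4096) = 9066*(-1/4096) = -4533/2048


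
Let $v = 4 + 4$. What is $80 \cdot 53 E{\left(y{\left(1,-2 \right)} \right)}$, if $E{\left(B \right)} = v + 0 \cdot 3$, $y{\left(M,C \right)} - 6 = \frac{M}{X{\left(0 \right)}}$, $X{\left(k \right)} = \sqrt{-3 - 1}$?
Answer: $33920$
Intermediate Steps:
$v = 8$
$X{\left(k \right)} = 2 i$ ($X{\left(k \right)} = \sqrt{-4} = 2 i$)
$y{\left(M,C \right)} = 6 - \frac{i M}{2}$ ($y{\left(M,C \right)} = 6 + \frac{M}{2 i} = 6 + M \left(- \frac{i}{2}\right) = 6 - \frac{i M}{2}$)
$E{\left(B \right)} = 8$ ($E{\left(B \right)} = 8 + 0 \cdot 3 = 8 + 0 = 8$)
$80 \cdot 53 E{\left(y{\left(1,-2 \right)} \right)} = 80 \cdot 53 \cdot 8 = 4240 \cdot 8 = 33920$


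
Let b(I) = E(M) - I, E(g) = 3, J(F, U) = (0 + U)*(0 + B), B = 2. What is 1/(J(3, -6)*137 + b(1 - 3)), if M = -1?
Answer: -1/1639 ≈ -0.00061013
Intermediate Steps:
J(F, U) = 2*U (J(F, U) = (0 + U)*(0 + 2) = U*2 = 2*U)
b(I) = 3 - I
1/(J(3, -6)*137 + b(1 - 3)) = 1/((2*(-6))*137 + (3 - (1 - 3))) = 1/(-12*137 + (3 - 1*(-2))) = 1/(-1644 + (3 + 2)) = 1/(-1644 + 5) = 1/(-1639) = -1/1639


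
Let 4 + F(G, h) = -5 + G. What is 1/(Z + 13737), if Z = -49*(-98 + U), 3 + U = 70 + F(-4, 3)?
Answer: 1/15893 ≈ 6.2921e-5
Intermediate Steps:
F(G, h) = -9 + G (F(G, h) = -4 + (-5 + G) = -9 + G)
U = 54 (U = -3 + (70 + (-9 - 4)) = -3 + (70 - 13) = -3 + 57 = 54)
Z = 2156 (Z = -49*(-98 + 54) = -49*(-44) = 2156)
1/(Z + 13737) = 1/(2156 + 13737) = 1/15893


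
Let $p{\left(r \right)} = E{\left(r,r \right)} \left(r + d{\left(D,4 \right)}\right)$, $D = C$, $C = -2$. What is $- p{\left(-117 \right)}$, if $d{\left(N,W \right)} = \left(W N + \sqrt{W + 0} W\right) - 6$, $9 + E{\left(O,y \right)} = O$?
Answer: $-15498$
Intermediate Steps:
$D = -2$
$E{\left(O,y \right)} = -9 + O$
$d{\left(N,W \right)} = -6 + W^{\frac{3}{2}} + N W$ ($d{\left(N,W \right)} = \left(N W + \sqrt{W} W\right) - 6 = \left(N W + W^{\frac{3}{2}}\right) - 6 = \left(W^{\frac{3}{2}} + N W\right) - 6 = -6 + W^{\frac{3}{2}} + N W$)
$p{\left(r \right)} = \left(-9 + r\right) \left(-6 + r\right)$ ($p{\left(r \right)} = \left(-9 + r\right) \left(r - \left(14 - 8\right)\right) = \left(-9 + r\right) \left(r - 6\right) = \left(-9 + r\right) \left(-6 + r\right)$)
$- p{\left(-117 \right)} = - \left(-9 - 117\right) \left(-6 - 117\right) = - \left(-126\right) \left(-123\right) = \left(-1\right) 15498 = -15498$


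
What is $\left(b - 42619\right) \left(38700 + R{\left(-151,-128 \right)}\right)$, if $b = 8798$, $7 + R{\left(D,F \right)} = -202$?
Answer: $-1301804111$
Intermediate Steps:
$R{\left(D,F \right)} = -209$ ($R{\left(D,F \right)} = -7 - 202 = -209$)
$\left(b - 42619\right) \left(38700 + R{\left(-151,-128 \right)}\right) = \left(8798 - 42619\right) \left(38700 - 209\right) = \left(8798 - 42619\right) 38491 = \left(-33821\right) 38491 = -1301804111$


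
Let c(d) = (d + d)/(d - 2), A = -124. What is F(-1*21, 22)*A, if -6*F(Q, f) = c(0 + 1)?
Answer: -124/3 ≈ -41.333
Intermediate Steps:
c(d) = 2*d/(-2 + d) (c(d) = (2*d)/(-2 + d) = 2*d/(-2 + d))
F(Q, f) = ⅓ (F(Q, f) = -(0 + 1)/(3*(-2 + (0 + 1))) = -1/(3*(-2 + 1)) = -1/(3*(-1)) = -(-1)/3 = -⅙*(-2) = ⅓)
F(-1*21, 22)*A = (⅓)*(-124) = -124/3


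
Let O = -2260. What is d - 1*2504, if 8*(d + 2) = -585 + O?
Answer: -22893/8 ≈ -2861.6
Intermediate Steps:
d = -2861/8 (d = -2 + (-585 - 2260)/8 = -2 + (⅛)*(-2845) = -2 - 2845/8 = -2861/8 ≈ -357.63)
d - 1*2504 = -2861/8 - 1*2504 = -2861/8 - 2504 = -22893/8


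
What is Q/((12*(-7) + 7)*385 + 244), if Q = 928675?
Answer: -928675/29401 ≈ -31.587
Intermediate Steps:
Q/((12*(-7) + 7)*385 + 244) = 928675/((12*(-7) + 7)*385 + 244) = 928675/((-84 + 7)*385 + 244) = 928675/(-77*385 + 244) = 928675/(-29645 + 244) = 928675/(-29401) = 928675*(-1/29401) = -928675/29401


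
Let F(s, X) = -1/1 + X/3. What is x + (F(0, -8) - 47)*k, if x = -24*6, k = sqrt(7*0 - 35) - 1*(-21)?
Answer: -1208 - 152*I*sqrt(35)/3 ≈ -1208.0 - 299.75*I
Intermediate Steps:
F(s, X) = -1 + X/3 (F(s, X) = -1*1 + X*(1/3) = -1 + X/3)
k = 21 + I*sqrt(35) (k = sqrt(0 - 35) + 21 = sqrt(-35) + 21 = I*sqrt(35) + 21 = 21 + I*sqrt(35) ≈ 21.0 + 5.9161*I)
x = -144
x + (F(0, -8) - 47)*k = -144 + ((-1 + (1/3)*(-8)) - 47)*(21 + I*sqrt(35)) = -144 + ((-1 - 8/3) - 47)*(21 + I*sqrt(35)) = -144 + (-11/3 - 47)*(21 + I*sqrt(35)) = -144 - 152*(21 + I*sqrt(35))/3 = -144 + (-1064 - 152*I*sqrt(35)/3) = -1208 - 152*I*sqrt(35)/3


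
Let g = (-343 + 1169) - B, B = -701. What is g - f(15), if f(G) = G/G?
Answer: 1526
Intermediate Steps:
f(G) = 1
g = 1527 (g = (-343 + 1169) - 1*(-701) = 826 + 701 = 1527)
g - f(15) = 1527 - 1*1 = 1527 - 1 = 1526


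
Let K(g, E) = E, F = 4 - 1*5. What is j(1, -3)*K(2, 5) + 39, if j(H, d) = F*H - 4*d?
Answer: 94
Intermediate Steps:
F = -1 (F = 4 - 5 = -1)
j(H, d) = -H - 4*d
j(1, -3)*K(2, 5) + 39 = (-1*1 - 4*(-3))*5 + 39 = (-1 + 12)*5 + 39 = 11*5 + 39 = 55 + 39 = 94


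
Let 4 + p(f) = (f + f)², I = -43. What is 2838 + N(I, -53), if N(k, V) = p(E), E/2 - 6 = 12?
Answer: 8018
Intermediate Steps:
E = 36 (E = 12 + 2*12 = 12 + 24 = 36)
p(f) = -4 + 4*f² (p(f) = -4 + (f + f)² = -4 + (2*f)² = -4 + 4*f²)
N(k, V) = 5180 (N(k, V) = -4 + 4*36² = -4 + 4*1296 = -4 + 5184 = 5180)
2838 + N(I, -53) = 2838 + 5180 = 8018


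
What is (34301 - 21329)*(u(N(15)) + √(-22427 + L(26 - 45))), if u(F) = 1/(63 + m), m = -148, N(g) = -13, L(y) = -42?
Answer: -12972/85 + 12972*I*√22469 ≈ -152.61 + 1.9445e+6*I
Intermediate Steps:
u(F) = -1/85 (u(F) = 1/(63 - 148) = 1/(-85) = -1/85)
(34301 - 21329)*(u(N(15)) + √(-22427 + L(26 - 45))) = (34301 - 21329)*(-1/85 + √(-22427 - 42)) = 12972*(-1/85 + √(-22469)) = 12972*(-1/85 + I*√22469) = -12972/85 + 12972*I*√22469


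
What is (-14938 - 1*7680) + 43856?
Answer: 21238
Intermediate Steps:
(-14938 - 1*7680) + 43856 = (-14938 - 7680) + 43856 = -22618 + 43856 = 21238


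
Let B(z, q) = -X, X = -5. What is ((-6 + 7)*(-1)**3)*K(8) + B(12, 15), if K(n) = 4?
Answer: 1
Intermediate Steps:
B(z, q) = 5 (B(z, q) = -1*(-5) = 5)
((-6 + 7)*(-1)**3)*K(8) + B(12, 15) = ((-6 + 7)*(-1)**3)*4 + 5 = (1*(-1))*4 + 5 = -1*4 + 5 = -4 + 5 = 1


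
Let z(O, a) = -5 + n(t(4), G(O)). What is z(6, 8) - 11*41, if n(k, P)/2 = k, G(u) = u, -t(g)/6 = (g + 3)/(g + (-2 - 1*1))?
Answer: -540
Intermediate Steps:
t(g) = -6*(3 + g)/(-3 + g) (t(g) = -6*(g + 3)/(g + (-2 - 1*1)) = -6*(3 + g)/(g + (-2 - 1)) = -6*(3 + g)/(g - 3) = -6*(3 + g)/(-3 + g))
n(k, P) = 2*k
z(O, a) = -89 (z(O, a) = -5 + 2*(6*(-3 - 1*4)/(-3 + 4)) = -5 + 2*(6*(-3 - 4)/1) = -5 + 2*(6*1*(-7)) = -5 + 2*(-42) = -5 - 84 = -89)
z(6, 8) - 11*41 = -89 - 11*41 = -89 - 451 = -540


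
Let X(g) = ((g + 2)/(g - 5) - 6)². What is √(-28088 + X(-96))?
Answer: 2*I*√71565886/101 ≈ 167.52*I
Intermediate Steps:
X(g) = (-6 + (2 + g)/(-5 + g))² (X(g) = ((2 + g)/(-5 + g) - 6)² = (-6 + (2 + g)/(-5 + g))²)
√(-28088 + X(-96)) = √(-28088 + (-32 + 5*(-96))²/(-5 - 96)²) = √(-28088 + (-32 - 480)²/(-101)²) = √(-28088 + (-512)²*(1/10201)) = √(-28088 + 262144*(1/10201)) = √(-28088 + 262144/10201) = √(-286263544/10201) = 2*I*√71565886/101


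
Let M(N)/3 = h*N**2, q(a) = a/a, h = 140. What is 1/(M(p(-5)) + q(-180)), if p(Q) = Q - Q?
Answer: 1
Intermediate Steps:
p(Q) = 0
q(a) = 1
M(N) = 420*N**2 (M(N) = 3*(140*N**2) = 420*N**2)
1/(M(p(-5)) + q(-180)) = 1/(420*0**2 + 1) = 1/(420*0 + 1) = 1/(0 + 1) = 1/1 = 1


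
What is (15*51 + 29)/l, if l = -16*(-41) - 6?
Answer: 397/325 ≈ 1.2215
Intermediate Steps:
l = 650 (l = 656 - 6 = 650)
(15*51 + 29)/l = (15*51 + 29)/650 = (765 + 29)*(1/650) = 794*(1/650) = 397/325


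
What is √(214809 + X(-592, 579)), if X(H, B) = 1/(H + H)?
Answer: √18820705270/296 ≈ 463.48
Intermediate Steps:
X(H, B) = 1/(2*H)
√(214809 + X(-592, 579)) = √(214809 + (½)/(-592)) = √(214809 + (½)*(-1/592)) = √(214809 - 1/1184) = √(254333855/1184) = √18820705270/296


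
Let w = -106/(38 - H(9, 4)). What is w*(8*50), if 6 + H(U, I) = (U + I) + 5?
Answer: -21200/13 ≈ -1630.8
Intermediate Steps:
H(U, I) = -1 + I + U (H(U, I) = -6 + ((U + I) + 5) = -6 + ((I + U) + 5) = -6 + (5 + I + U) = -1 + I + U)
w = -53/13 (w = -106/(38 - (-1 + 4 + 9)) = -106/(38 - 1*12) = -106/(38 - 12) = -106/26 = -106*1/26 = -53/13 ≈ -4.0769)
w*(8*50) = -424*50/13 = -53/13*400 = -21200/13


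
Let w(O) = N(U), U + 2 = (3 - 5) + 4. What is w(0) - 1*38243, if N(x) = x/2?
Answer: -38243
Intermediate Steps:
U = 0 (U = -2 + ((3 - 5) + 4) = -2 + (-2 + 4) = -2 + 2 = 0)
N(x) = x/2 (N(x) = x*(½) = x/2)
w(O) = 0 (w(O) = (½)*0 = 0)
w(0) - 1*38243 = 0 - 1*38243 = 0 - 38243 = -38243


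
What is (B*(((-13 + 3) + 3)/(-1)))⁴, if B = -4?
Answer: 614656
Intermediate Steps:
(B*(((-13 + 3) + 3)/(-1)))⁴ = (-4*((-13 + 3) + 3)/(-1))⁴ = (-4*(-10 + 3)*(-1))⁴ = (-(-28)*(-1))⁴ = (-4*7)⁴ = (-28)⁴ = 614656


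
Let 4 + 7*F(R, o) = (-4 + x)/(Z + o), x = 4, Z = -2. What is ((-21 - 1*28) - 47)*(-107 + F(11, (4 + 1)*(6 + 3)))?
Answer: 72288/7 ≈ 10327.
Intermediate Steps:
F(R, o) = -4/7 (F(R, o) = -4/7 + ((-4 + 4)/(-2 + o))/7 = -4/7 + (0/(-2 + o))/7 = -4/7 + (⅐)*0 = -4/7 + 0 = -4/7)
((-21 - 1*28) - 47)*(-107 + F(11, (4 + 1)*(6 + 3))) = ((-21 - 1*28) - 47)*(-107 - 4/7) = ((-21 - 28) - 47)*(-753/7) = (-49 - 47)*(-753/7) = -96*(-753/7) = 72288/7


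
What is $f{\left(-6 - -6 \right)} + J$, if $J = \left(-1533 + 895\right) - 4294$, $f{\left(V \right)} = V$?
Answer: $-4932$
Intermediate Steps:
$J = -4932$ ($J = -638 - 4294 = -4932$)
$f{\left(-6 - -6 \right)} + J = \left(-6 - -6\right) - 4932 = \left(-6 + 6\right) - 4932 = 0 - 4932 = -4932$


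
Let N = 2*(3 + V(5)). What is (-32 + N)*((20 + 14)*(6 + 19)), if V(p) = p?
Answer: -13600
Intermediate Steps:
N = 16 (N = 2*(3 + 5) = 2*8 = 16)
(-32 + N)*((20 + 14)*(6 + 19)) = (-32 + 16)*((20 + 14)*(6 + 19)) = -544*25 = -16*850 = -13600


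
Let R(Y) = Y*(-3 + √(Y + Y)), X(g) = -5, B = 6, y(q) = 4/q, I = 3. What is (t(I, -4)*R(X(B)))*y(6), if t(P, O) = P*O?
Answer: -120 + 40*I*√10 ≈ -120.0 + 126.49*I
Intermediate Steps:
R(Y) = Y*(-3 + √2*√Y) (R(Y) = Y*(-3 + √(2*Y)) = Y*(-3 + √2*√Y))
t(P, O) = O*P
(t(I, -4)*R(X(B)))*y(6) = ((-4*3)*(-3*(-5) + √2*(-5)^(3/2)))*(4/6) = (-12*(15 + √2*(-5*I*√5)))*(4*(⅙)) = -12*(15 - 5*I*√10)*(⅔) = (-180 + 60*I*√10)*(⅔) = -120 + 40*I*√10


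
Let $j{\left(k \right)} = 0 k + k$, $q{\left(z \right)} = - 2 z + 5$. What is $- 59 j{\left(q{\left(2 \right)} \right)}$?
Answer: $-59$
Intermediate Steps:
$q{\left(z \right)} = 5 - 2 z$
$j{\left(k \right)} = k$ ($j{\left(k \right)} = 0 + k = k$)
$- 59 j{\left(q{\left(2 \right)} \right)} = - 59 \left(5 - 4\right) = \left(-59\right) 1 = -59$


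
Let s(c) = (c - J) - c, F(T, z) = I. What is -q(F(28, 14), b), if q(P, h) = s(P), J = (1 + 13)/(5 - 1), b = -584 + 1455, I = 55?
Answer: 7/2 ≈ 3.5000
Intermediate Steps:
F(T, z) = 55
b = 871
J = 7/2 (J = 14/4 = 14*(¼) = 7/2 ≈ 3.5000)
s(c) = -7/2 (s(c) = (c - 1*7/2) - c = (c - 7/2) - c = (-7/2 + c) - c = -7/2)
q(P, h) = -7/2
-q(F(28, 14), b) = -1*(-7/2) = 7/2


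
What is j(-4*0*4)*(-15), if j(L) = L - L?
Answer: 0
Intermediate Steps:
j(L) = 0
j(-4*0*4)*(-15) = 0*(-15) = 0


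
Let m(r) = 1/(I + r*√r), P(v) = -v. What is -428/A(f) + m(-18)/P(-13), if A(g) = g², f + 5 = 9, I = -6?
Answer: (-37557*√2 + 4175*I)/(156*(-I + 9*√2)) ≈ -26.75 + 0.0010011*I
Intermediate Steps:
m(r) = 1/(-6 + r^(3/2)) (m(r) = 1/(-6 + r*√r) = 1/(-6 + r^(3/2)))
f = 4 (f = -5 + 9 = 4)
-428/A(f) + m(-18)/P(-13) = -428/(4²) + 1/((-6 + (-18)^(3/2))*((-1*(-13)))) = -428/16 + 1/(-6 - 54*I*√2*13) = -428*1/16 + (1/13)/(-6 - 54*I*√2) = -107/4 + 1/(13*(-6 - 54*I*√2))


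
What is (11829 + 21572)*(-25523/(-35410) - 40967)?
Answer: -48452023245747/35410 ≈ -1.3683e+9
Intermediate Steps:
(11829 + 21572)*(-25523/(-35410) - 40967) = 33401*(-25523*(-1/35410) - 40967) = 33401*(25523/35410 - 40967) = 33401*(-1450615947/35410) = -48452023245747/35410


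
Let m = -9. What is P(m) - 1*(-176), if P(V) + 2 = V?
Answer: 165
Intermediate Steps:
P(V) = -2 + V
P(m) - 1*(-176) = (-2 - 9) - 1*(-176) = -11 + 176 = 165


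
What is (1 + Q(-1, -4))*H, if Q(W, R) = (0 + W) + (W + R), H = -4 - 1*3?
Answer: 35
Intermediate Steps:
H = -7 (H = -4 - 3 = -7)
Q(W, R) = R + 2*W (Q(W, R) = W + (R + W) = R + 2*W)
(1 + Q(-1, -4))*H = (1 + (-4 + 2*(-1)))*(-7) = (1 + (-4 - 2))*(-7) = (1 - 6)*(-7) = -5*(-7) = 35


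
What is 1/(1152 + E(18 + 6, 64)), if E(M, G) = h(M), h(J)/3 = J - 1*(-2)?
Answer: 1/1230 ≈ 0.00081301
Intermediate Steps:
h(J) = 6 + 3*J (h(J) = 3*(J - 1*(-2)) = 3*(J + 2) = 3*(2 + J) = 6 + 3*J)
E(M, G) = 6 + 3*M
1/(1152 + E(18 + 6, 64)) = 1/(1152 + (6 + 3*(18 + 6))) = 1/(1152 + (6 + 3*24)) = 1/(1152 + (6 + 72)) = 1/(1152 + 78) = 1/1230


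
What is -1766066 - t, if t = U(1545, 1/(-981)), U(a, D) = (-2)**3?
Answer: -1766058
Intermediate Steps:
U(a, D) = -8
t = -8
-1766066 - t = -1766066 - 1*(-8) = -1766066 + 8 = -1766058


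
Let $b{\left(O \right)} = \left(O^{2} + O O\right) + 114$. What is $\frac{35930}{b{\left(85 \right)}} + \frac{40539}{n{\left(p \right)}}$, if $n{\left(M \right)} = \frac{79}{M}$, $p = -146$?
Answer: $- \frac{43098510473}{575278} \approx -74918.0$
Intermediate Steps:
$b{\left(O \right)} = 114 + 2 O^{2}$ ($b{\left(O \right)} = \left(O^{2} + O^{2}\right) + 114 = 2 O^{2} + 114 = 114 + 2 O^{2}$)
$\frac{35930}{b{\left(85 \right)}} + \frac{40539}{n{\left(p \right)}} = \frac{35930}{114 + 2 \cdot 85^{2}} + \frac{40539}{79 \frac{1}{-146}} = \frac{35930}{114 + 2 \cdot 7225} + \frac{40539}{79 \left(- \frac{1}{146}\right)} = \frac{35930}{114 + 14450} + \frac{40539}{- \frac{79}{146}} = \frac{35930}{14564} + 40539 \left(- \frac{146}{79}\right) = 35930 \cdot \frac{1}{14564} - \frac{5918694}{79} = \frac{17965}{7282} - \frac{5918694}{79} = - \frac{43098510473}{575278}$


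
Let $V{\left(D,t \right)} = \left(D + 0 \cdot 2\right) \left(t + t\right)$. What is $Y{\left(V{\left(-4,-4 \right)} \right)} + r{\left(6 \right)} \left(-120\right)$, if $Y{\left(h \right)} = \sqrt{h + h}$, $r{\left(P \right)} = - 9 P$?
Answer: $6488$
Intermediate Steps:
$V{\left(D,t \right)} = 2 D t$ ($V{\left(D,t \right)} = \left(D + 0\right) 2 t = D 2 t = 2 D t$)
$Y{\left(h \right)} = \sqrt{2} \sqrt{h}$ ($Y{\left(h \right)} = \sqrt{2 h} = \sqrt{2} \sqrt{h}$)
$Y{\left(V{\left(-4,-4 \right)} \right)} + r{\left(6 \right)} \left(-120\right) = \sqrt{2} \sqrt{2 \left(-4\right) \left(-4\right)} + \left(-9\right) 6 \left(-120\right) = \sqrt{2} \sqrt{32} - -6480 = \sqrt{2} \cdot 4 \sqrt{2} + 6480 = 8 + 6480 = 6488$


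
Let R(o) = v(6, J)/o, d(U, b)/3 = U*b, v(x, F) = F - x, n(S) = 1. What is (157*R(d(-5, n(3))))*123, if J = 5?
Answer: 6437/5 ≈ 1287.4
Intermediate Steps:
d(U, b) = 3*U*b (d(U, b) = 3*(U*b) = 3*U*b)
R(o) = -1/o (R(o) = (5 - 1*6)/o = (5 - 6)/o = -1/o)
(157*R(d(-5, n(3))))*123 = (157*(-1/(3*(-5)*1)))*123 = (157*(-1/(-15)))*123 = (157*(-1*(-1/15)))*123 = (157*(1/15))*123 = (157/15)*123 = 6437/5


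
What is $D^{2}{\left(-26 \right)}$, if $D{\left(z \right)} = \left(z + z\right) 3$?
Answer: $24336$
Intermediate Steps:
$D{\left(z \right)} = 6 z$ ($D{\left(z \right)} = 2 z 3 = 6 z$)
$D^{2}{\left(-26 \right)} = \left(6 \left(-26\right)\right)^{2} = \left(-156\right)^{2} = 24336$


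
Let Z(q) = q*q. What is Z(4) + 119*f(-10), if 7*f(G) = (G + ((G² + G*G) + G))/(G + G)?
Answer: -137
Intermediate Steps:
Z(q) = q²
f(G) = (2*G + 2*G²)/(14*G) (f(G) = ((G + ((G² + G*G) + G))/(G + G))/7 = ((G + ((G² + G²) + G))/((2*G)))/7 = ((G + (2*G² + G))*(1/(2*G)))/7 = ((G + (G + 2*G²))*(1/(2*G)))/7 = ((2*G + 2*G²)*(1/(2*G)))/7 = ((2*G + 2*G²)/(2*G))/7 = (2*G + 2*G²)/(14*G))
Z(4) + 119*f(-10) = 4² + 119*(⅐ + (⅐)*(-10)) = 16 + 119*(⅐ - 10/7) = 16 + 119*(-9/7) = 16 - 153 = -137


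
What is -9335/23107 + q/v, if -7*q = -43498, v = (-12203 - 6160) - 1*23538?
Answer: -534732733/968206407 ≈ -0.55229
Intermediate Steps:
v = -41901 (v = -18363 - 23538 = -41901)
q = 6214 (q = -⅐*(-43498) = 6214)
-9335/23107 + q/v = -9335/23107 + 6214/(-41901) = -9335*1/23107 + 6214*(-1/41901) = -9335/23107 - 6214/41901 = -534732733/968206407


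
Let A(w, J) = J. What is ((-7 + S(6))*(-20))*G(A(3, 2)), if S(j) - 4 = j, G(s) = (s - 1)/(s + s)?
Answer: -15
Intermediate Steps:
G(s) = (-1 + s)/(2*s) (G(s) = (-1 + s)/((2*s)) = (-1 + s)*(1/(2*s)) = (-1 + s)/(2*s))
S(j) = 4 + j
((-7 + S(6))*(-20))*G(A(3, 2)) = ((-7 + (4 + 6))*(-20))*((½)*(-1 + 2)/2) = ((-7 + 10)*(-20))*((½)*(½)*1) = (3*(-20))*(¼) = -60*¼ = -15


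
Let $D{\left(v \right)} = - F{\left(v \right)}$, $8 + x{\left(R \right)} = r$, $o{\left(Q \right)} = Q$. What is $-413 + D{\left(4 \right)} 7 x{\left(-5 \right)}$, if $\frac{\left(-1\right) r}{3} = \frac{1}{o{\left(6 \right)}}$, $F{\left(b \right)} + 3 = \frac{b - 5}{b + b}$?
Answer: $- \frac{9583}{16} \approx -598.94$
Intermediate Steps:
$F{\left(b \right)} = -3 + \frac{-5 + b}{2 b}$ ($F{\left(b \right)} = -3 + \frac{b - 5}{b + b} = -3 + \frac{-5 + b}{2 b}$)
$r = - \frac{1}{2}$ ($r = - \frac{3}{6} = \left(-3\right) \frac{1}{6} = - \frac{1}{2} \approx -0.5$)
$x{\left(R \right)} = - \frac{17}{2}$ ($x{\left(R \right)} = -8 - \frac{1}{2} = - \frac{17}{2}$)
$D{\left(v \right)} = - \frac{5 \left(-1 - v\right)}{2 v}$
$-413 + D{\left(4 \right)} 7 x{\left(-5 \right)} = -413 + \frac{5 \left(1 + 4\right)}{2 \cdot 4} \cdot 7 \left(- \frac{17}{2}\right) = -413 + \frac{5}{2} \cdot \frac{1}{4} \cdot 5 \cdot 7 \left(- \frac{17}{2}\right) = -413 + \frac{25}{8} \cdot 7 \left(- \frac{17}{2}\right) = -413 + \frac{175}{8} \left(- \frac{17}{2}\right) = -413 - \frac{2975}{16} = - \frac{9583}{16}$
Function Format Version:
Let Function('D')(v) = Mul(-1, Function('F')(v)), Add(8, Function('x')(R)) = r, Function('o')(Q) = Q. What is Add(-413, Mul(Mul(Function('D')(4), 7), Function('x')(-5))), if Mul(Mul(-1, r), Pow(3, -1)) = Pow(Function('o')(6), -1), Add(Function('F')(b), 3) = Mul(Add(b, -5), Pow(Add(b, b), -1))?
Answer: Rational(-9583, 16) ≈ -598.94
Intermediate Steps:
Function('F')(b) = Add(-3, Mul(Rational(1, 2), Pow(b, -1), Add(-5, b))) (Function('F')(b) = Add(-3, Mul(Add(b, -5), Pow(Add(b, b), -1))) = Add(-3, Mul(Add(-5, b), Pow(Mul(2, b), -1))) = Add(-3, Mul(Add(-5, b), Mul(Rational(1, 2), Pow(b, -1)))) = Add(-3, Mul(Rational(1, 2), Pow(b, -1), Add(-5, b))))
r = Rational(-1, 2) (r = Mul(-3, Pow(6, -1)) = Mul(-3, Rational(1, 6)) = Rational(-1, 2) ≈ -0.50000)
Function('x')(R) = Rational(-17, 2) (Function('x')(R) = Add(-8, Rational(-1, 2)) = Rational(-17, 2))
Function('D')(v) = Mul(Rational(-5, 2), Pow(v, -1), Add(-1, Mul(-1, v))) (Function('D')(v) = Mul(-1, Mul(Rational(5, 2), Pow(v, -1), Add(-1, Mul(-1, v)))) = Mul(Rational(-5, 2), Pow(v, -1), Add(-1, Mul(-1, v))))
Add(-413, Mul(Mul(Function('D')(4), 7), Function('x')(-5))) = Add(-413, Mul(Mul(Mul(Rational(5, 2), Pow(4, -1), Add(1, 4)), 7), Rational(-17, 2))) = Add(-413, Mul(Mul(Mul(Rational(5, 2), Rational(1, 4), 5), 7), Rational(-17, 2))) = Add(-413, Mul(Mul(Rational(25, 8), 7), Rational(-17, 2))) = Add(-413, Mul(Rational(175, 8), Rational(-17, 2))) = Add(-413, Rational(-2975, 16)) = Rational(-9583, 16)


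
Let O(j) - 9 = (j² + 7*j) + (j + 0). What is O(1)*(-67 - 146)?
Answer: -3834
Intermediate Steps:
O(j) = 9 + j² + 8*j (O(j) = 9 + ((j² + 7*j) + (j + 0)) = 9 + ((j² + 7*j) + j) = 9 + (j² + 8*j) = 9 + j² + 8*j)
O(1)*(-67 - 146) = (9 + 1² + 8*1)*(-67 - 146) = (9 + 1 + 8)*(-213) = 18*(-213) = -3834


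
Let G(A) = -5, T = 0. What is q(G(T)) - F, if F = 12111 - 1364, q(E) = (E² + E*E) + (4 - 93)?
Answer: -10786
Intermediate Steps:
q(E) = -89 + 2*E² (q(E) = (E² + E²) - 89 = 2*E² - 89 = -89 + 2*E²)
F = 10747
q(G(T)) - F = (-89 + 2*(-5)²) - 1*10747 = (-89 + 2*25) - 10747 = (-89 + 50) - 10747 = -39 - 10747 = -10786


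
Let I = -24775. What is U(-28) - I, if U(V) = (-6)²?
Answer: 24811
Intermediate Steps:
U(V) = 36
U(-28) - I = 36 - 1*(-24775) = 36 + 24775 = 24811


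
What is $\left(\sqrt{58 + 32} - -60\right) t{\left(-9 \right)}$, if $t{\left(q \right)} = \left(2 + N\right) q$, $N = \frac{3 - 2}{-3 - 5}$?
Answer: $- \frac{2025}{2} - \frac{405 \sqrt{10}}{8} \approx -1172.6$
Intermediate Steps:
$N = - \frac{1}{8}$ ($N = 1 \frac{1}{-8} = 1 \left(- \frac{1}{8}\right) = - \frac{1}{8} \approx -0.125$)
$t{\left(q \right)} = \frac{15 q}{8}$ ($t{\left(q \right)} = \left(2 - \frac{1}{8}\right) q = \frac{15 q}{8}$)
$\left(\sqrt{58 + 32} - -60\right) t{\left(-9 \right)} = \left(\sqrt{58 + 32} - -60\right) \frac{15}{8} \left(-9\right) = \left(\sqrt{90} + 60\right) \left(- \frac{135}{8}\right) = \left(3 \sqrt{10} + 60\right) \left(- \frac{135}{8}\right) = \left(60 + 3 \sqrt{10}\right) \left(- \frac{135}{8}\right) = - \frac{2025}{2} - \frac{405 \sqrt{10}}{8}$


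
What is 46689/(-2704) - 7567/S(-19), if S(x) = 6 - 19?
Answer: 1527247/2704 ≈ 564.81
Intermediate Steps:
S(x) = -13
46689/(-2704) - 7567/S(-19) = 46689/(-2704) - 7567/(-13) = 46689*(-1/2704) - 7567*(-1/13) = -46689/2704 + 7567/13 = 1527247/2704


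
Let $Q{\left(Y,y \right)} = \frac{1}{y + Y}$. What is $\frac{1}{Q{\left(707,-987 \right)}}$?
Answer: $-280$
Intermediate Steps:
$Q{\left(Y,y \right)} = \frac{1}{Y + y}$
$\frac{1}{Q{\left(707,-987 \right)}} = \frac{1}{\frac{1}{707 - 987}} = \frac{1}{\frac{1}{-280}} = \frac{1}{- \frac{1}{280}} = -280$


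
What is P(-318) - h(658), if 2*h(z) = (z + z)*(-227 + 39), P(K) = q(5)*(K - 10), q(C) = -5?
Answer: 125344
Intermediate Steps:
P(K) = 50 - 5*K (P(K) = -5*(K - 10) = -5*(-10 + K) = 50 - 5*K)
h(z) = -188*z (h(z) = ((z + z)*(-227 + 39))/2 = ((2*z)*(-188))/2 = (-376*z)/2 = -188*z)
P(-318) - h(658) = (50 - 5*(-318)) - (-188)*658 = (50 + 1590) - 1*(-123704) = 1640 + 123704 = 125344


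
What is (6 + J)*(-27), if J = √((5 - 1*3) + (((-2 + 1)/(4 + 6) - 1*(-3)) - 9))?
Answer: -162 - 27*I*√410/10 ≈ -162.0 - 54.671*I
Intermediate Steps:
J = I*√410/10 (J = √((5 - 3) + ((-1/10 + 3) - 9)) = √(2 + ((-1*⅒ + 3) - 9)) = √(2 + ((-⅒ + 3) - 9)) = √(2 + (29/10 - 9)) = √(2 - 61/10) = √(-41/10) = I*√410/10 ≈ 2.0248*I)
(6 + J)*(-27) = (6 + I*√410/10)*(-27) = -162 - 27*I*√410/10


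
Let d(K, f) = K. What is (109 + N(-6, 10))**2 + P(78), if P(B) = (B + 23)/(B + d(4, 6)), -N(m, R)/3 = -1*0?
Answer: 974343/82 ≈ 11882.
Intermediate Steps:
N(m, R) = 0 (N(m, R) = -(-3)*0 = -3*0 = 0)
P(B) = (23 + B)/(4 + B) (P(B) = (B + 23)/(B + 4) = (23 + B)/(4 + B))
(109 + N(-6, 10))**2 + P(78) = (109 + 0)**2 + (23 + 78)/(4 + 78) = 109**2 + 101/82 = 11881 + (1/82)*101 = 11881 + 101/82 = 974343/82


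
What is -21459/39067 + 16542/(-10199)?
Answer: -123586665/56920619 ≈ -2.1712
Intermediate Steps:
-21459/39067 + 16542/(-10199) = -21459*1/39067 + 16542*(-1/10199) = -21459/39067 - 16542/10199 = -123586665/56920619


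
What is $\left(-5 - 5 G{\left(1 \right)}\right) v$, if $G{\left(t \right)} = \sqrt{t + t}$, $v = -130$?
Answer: $650 + 650 \sqrt{2} \approx 1569.2$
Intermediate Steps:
$G{\left(t \right)} = \sqrt{2} \sqrt{t}$ ($G{\left(t \right)} = \sqrt{2 t} = \sqrt{2} \sqrt{t}$)
$\left(-5 - 5 G{\left(1 \right)}\right) v = \left(-5 - 5 \sqrt{2} \sqrt{1}\right) \left(-130\right) = \left(-5 - 5 \sqrt{2} \cdot 1\right) \left(-130\right) = \left(-5 - 5 \sqrt{2}\right) \left(-130\right) = 650 + 650 \sqrt{2}$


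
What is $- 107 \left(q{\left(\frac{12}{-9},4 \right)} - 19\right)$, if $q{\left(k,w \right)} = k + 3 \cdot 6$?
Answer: $\frac{749}{3} \approx 249.67$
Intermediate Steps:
$q{\left(k,w \right)} = 18 + k$ ($q{\left(k,w \right)} = k + 18 = 18 + k$)
$- 107 \left(q{\left(\frac{12}{-9},4 \right)} - 19\right) = - 107 \left(\left(18 + \frac{12}{-9}\right) - 19\right) = - 107 \left(\left(18 + 12 \left(- \frac{1}{9}\right)\right) - 19\right) = - 107 \left(\left(18 - \frac{4}{3}\right) - 19\right) = - 107 \left(\frac{50}{3} - 19\right) = \left(-107\right) \left(- \frac{7}{3}\right) = \frac{749}{3}$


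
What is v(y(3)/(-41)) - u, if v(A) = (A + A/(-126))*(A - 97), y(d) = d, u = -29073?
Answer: 1026554723/35301 ≈ 29080.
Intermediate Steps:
v(A) = 125*A*(-97 + A)/126 (v(A) = (A + A*(-1/126))*(-97 + A) = (A - A/126)*(-97 + A) = (125*A/126)*(-97 + A) = 125*A*(-97 + A)/126)
v(y(3)/(-41)) - u = 125*(3/(-41))*(-97 + 3/(-41))/126 - 1*(-29073) = 125*(3*(-1/41))*(-97 + 3*(-1/41))/126 + 29073 = (125/126)*(-3/41)*(-97 - 3/41) + 29073 = (125/126)*(-3/41)*(-3980/41) + 29073 = 248750/35301 + 29073 = 1026554723/35301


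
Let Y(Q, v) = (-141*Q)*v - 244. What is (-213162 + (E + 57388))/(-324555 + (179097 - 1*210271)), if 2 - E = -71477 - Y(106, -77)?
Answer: -1066303/355729 ≈ -2.9975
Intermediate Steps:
Y(Q, v) = -244 - 141*Q*v (Y(Q, v) = -141*Q*v - 244 = -244 - 141*Q*v)
E = 1222077 (E = 2 - (-71477 - (-244 - 141*106*(-77))) = 2 - (-71477 - (-244 + 1150842)) = 2 - (-71477 - 1*1150598) = 2 - (-71477 - 1150598) = 2 - 1*(-1222075) = 2 + 1222075 = 1222077)
(-213162 + (E + 57388))/(-324555 + (179097 - 1*210271)) = (-213162 + (1222077 + 57388))/(-324555 + (179097 - 1*210271)) = (-213162 + 1279465)/(-324555 + (179097 - 210271)) = 1066303/(-324555 - 31174) = 1066303/(-355729) = 1066303*(-1/355729) = -1066303/355729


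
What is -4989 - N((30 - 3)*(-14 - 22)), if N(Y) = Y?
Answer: -4017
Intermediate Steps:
-4989 - N((30 - 3)*(-14 - 22)) = -4989 - (30 - 3)*(-14 - 22) = -4989 - 27*(-36) = -4989 - 1*(-972) = -4989 + 972 = -4017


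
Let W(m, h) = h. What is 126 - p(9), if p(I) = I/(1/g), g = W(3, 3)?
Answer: 99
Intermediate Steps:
g = 3
p(I) = 3*I (p(I) = I/(1/3) = I/(⅓) = I*3 = 3*I)
126 - p(9) = 126 - 3*9 = 126 - 1*27 = 126 - 27 = 99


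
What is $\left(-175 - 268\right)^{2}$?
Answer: $196249$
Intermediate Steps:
$\left(-175 - 268\right)^{2} = \left(-443\right)^{2} = 196249$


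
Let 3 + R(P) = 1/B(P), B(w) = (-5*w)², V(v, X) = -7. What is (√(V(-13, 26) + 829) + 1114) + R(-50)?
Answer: 69437501/62500 + √822 ≈ 1139.7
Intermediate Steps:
B(w) = 25*w²
R(P) = -3 + 1/(25*P²)
(√(V(-13, 26) + 829) + 1114) + R(-50) = (√(-7 + 829) + 1114) + (-3 + (1/25)/(-50)²) = (√822 + 1114) + (-3 + (1/25)*(1/2500)) = (1114 + √822) + (-3 + 1/62500) = (1114 + √822) - 187499/62500 = 69437501/62500 + √822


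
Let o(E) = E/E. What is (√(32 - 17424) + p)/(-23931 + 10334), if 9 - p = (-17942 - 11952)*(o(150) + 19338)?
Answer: -578120075/13597 - 4*I*√1087/13597 ≈ -42518.0 - 0.0096991*I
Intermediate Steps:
o(E) = 1
p = 578120075 (p = 9 - (-17942 - 11952)*(1 + 19338) = 9 - (-29894)*19339 = 9 - 1*(-578120066) = 9 + 578120066 = 578120075)
(√(32 - 17424) + p)/(-23931 + 10334) = (√(32 - 17424) + 578120075)/(-23931 + 10334) = (√(-17392) + 578120075)/(-13597) = (4*I*√1087 + 578120075)*(-1/13597) = (578120075 + 4*I*√1087)*(-1/13597) = -578120075/13597 - 4*I*√1087/13597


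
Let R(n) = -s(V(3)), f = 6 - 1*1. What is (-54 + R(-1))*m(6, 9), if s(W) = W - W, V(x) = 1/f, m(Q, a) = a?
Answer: -486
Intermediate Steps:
f = 5 (f = 6 - 1 = 5)
V(x) = ⅕ (V(x) = 1/5 = ⅕)
s(W) = 0
R(n) = 0 (R(n) = -1*0 = 0)
(-54 + R(-1))*m(6, 9) = (-54 + 0)*9 = -54*9 = -486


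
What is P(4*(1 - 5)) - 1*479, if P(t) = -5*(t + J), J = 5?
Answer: -424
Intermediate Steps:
P(t) = -25 - 5*t (P(t) = -5*(t + 5) = -5*(5 + t) = -25 - 5*t)
P(4*(1 - 5)) - 1*479 = (-25 - 20*(1 - 5)) - 1*479 = (-25 - 20*(-4)) - 479 = (-25 - 5*(-16)) - 479 = (-25 + 80) - 479 = 55 - 479 = -424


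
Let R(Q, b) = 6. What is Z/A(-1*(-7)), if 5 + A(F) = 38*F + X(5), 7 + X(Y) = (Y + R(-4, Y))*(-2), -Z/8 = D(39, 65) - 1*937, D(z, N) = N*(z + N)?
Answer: -5823/29 ≈ -200.79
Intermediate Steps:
D(z, N) = N*(N + z)
Z = -46584 (Z = -8*(65*(65 + 39) - 1*937) = -8*(65*104 - 937) = -8*(6760 - 937) = -8*5823 = -46584)
X(Y) = -19 - 2*Y (X(Y) = -7 + (Y + 6)*(-2) = -7 + (6 + Y)*(-2) = -7 + (-12 - 2*Y) = -19 - 2*Y)
A(F) = -34 + 38*F (A(F) = -5 + (38*F + (-19 - 2*5)) = -5 + (38*F + (-19 - 10)) = -5 + (38*F - 29) = -5 + (-29 + 38*F) = -34 + 38*F)
Z/A(-1*(-7)) = -46584/(-34 + 38*(-1*(-7))) = -46584/(-34 + 38*7) = -46584/(-34 + 266) = -46584/232 = -46584*1/232 = -5823/29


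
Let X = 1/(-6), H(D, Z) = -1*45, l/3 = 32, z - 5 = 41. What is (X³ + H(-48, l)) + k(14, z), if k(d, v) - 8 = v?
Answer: 1943/216 ≈ 8.9954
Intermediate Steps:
z = 46 (z = 5 + 41 = 46)
k(d, v) = 8 + v
l = 96 (l = 3*32 = 96)
H(D, Z) = -45
X = -⅙ ≈ -0.16667
(X³ + H(-48, l)) + k(14, z) = ((-⅙)³ - 45) + (8 + 46) = (-1/216 - 45) + 54 = -9721/216 + 54 = 1943/216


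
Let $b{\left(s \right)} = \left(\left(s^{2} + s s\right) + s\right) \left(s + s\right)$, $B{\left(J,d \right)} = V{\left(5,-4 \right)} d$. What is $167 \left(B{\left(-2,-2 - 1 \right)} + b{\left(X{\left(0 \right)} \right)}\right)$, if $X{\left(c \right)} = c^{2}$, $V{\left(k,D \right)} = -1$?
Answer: $501$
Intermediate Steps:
$B{\left(J,d \right)} = - d$
$b{\left(s \right)} = 2 s \left(s + 2 s^{2}\right)$ ($b{\left(s \right)} = \left(\left(s^{2} + s^{2}\right) + s\right) 2 s = \left(2 s^{2} + s\right) 2 s = \left(s + 2 s^{2}\right) 2 s = 2 s \left(s + 2 s^{2}\right)$)
$167 \left(B{\left(-2,-2 - 1 \right)} + b{\left(X{\left(0 \right)} \right)}\right) = 167 \left(- (-2 - 1) + \left(0^{2}\right)^{2} \left(2 + 4 \cdot 0^{2}\right)\right) = 167 \left(\left(-1\right) \left(-3\right) + 0^{2} \left(2 + 4 \cdot 0\right)\right) = 167 \left(3 + 0 \left(2 + 0\right)\right) = 167 \left(3 + 0 \cdot 2\right) = 167 \left(3 + 0\right) = 167 \cdot 3 = 501$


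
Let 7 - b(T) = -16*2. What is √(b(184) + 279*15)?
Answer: 8*√66 ≈ 64.992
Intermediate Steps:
b(T) = 39 (b(T) = 7 - (-16)*2 = 7 - 1*(-32) = 7 + 32 = 39)
√(b(184) + 279*15) = √(39 + 279*15) = √(39 + 4185) = √4224 = 8*√66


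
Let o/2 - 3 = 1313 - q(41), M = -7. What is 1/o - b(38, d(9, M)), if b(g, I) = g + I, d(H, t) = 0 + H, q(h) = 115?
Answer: -112893/2402 ≈ -47.000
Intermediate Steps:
d(H, t) = H
o = 2402 (o = 6 + 2*(1313 - 1*115) = 6 + 2*(1313 - 115) = 6 + 2*1198 = 6 + 2396 = 2402)
b(g, I) = I + g
1/o - b(38, d(9, M)) = 1/2402 - (9 + 38) = 1/2402 - 1*47 = 1/2402 - 47 = -112893/2402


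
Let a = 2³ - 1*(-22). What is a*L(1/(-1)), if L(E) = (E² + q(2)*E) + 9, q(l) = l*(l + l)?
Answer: 60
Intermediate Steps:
a = 30 (a = 8 + 22 = 30)
q(l) = 2*l² (q(l) = l*(2*l) = 2*l²)
L(E) = 9 + E² + 8*E (L(E) = (E² + (2*2²)*E) + 9 = (E² + (2*4)*E) + 9 = (E² + 8*E) + 9 = 9 + E² + 8*E)
a*L(1/(-1)) = 30*(9 + (1/(-1))² + 8/(-1)) = 30*(9 + (-1)² + 8*(-1)) = 30*(9 + 1 - 8) = 30*2 = 60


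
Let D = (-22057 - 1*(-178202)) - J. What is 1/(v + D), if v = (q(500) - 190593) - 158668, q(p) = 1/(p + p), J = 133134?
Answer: -1000/326249999 ≈ -3.0651e-6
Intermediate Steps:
q(p) = 1/(2*p)
v = -349260999/1000 (v = ((½)/500 - 190593) - 158668 = ((½)*(1/500) - 190593) - 158668 = (1/1000 - 190593) - 158668 = -190592999/1000 - 158668 = -349260999/1000 ≈ -3.4926e+5)
D = 23011 (D = (-22057 - 1*(-178202)) - 1*133134 = (-22057 + 178202) - 133134 = 156145 - 133134 = 23011)
1/(v + D) = 1/(-349260999/1000 + 23011) = 1/(-326249999/1000) = -1000/326249999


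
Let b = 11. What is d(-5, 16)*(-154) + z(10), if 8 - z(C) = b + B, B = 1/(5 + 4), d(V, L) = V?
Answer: 6902/9 ≈ 766.89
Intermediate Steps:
B = 1/9 ≈ 0.11111
z(C) = -28/9 (z(C) = 8 - (11 + 1/9) = 8 - 1*100/9 = 8 - 100/9 = -28/9)
d(-5, 16)*(-154) + z(10) = -5*(-154) - 28/9 = 770 - 28/9 = 6902/9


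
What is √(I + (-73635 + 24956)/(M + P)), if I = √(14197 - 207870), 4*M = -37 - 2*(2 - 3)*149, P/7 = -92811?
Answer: √(505959206052 + 6751926811809*I*√193673)/2598447 ≈ 14.835 + 14.833*I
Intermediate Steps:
P = -649677 (P = 7*(-92811) = -649677)
M = 261/4 (M = (-37 - 2*(2 - 3)*149)/4 = (-37 - 2*(-1)*149)/4 = (-37 + 2*149)/4 = (-37 + 298)/4 = (¼)*261 = 261/4 ≈ 65.250)
I = I*√193673 (I = √(-193673) = I*√193673 ≈ 440.08*I)
√(I + (-73635 + 24956)/(M + P)) = √(I*√193673 + (-73635 + 24956)/(261/4 - 649677)) = √(I*√193673 - 48679/(-2598447/4)) = √(I*√193673 - 48679*(-4/2598447)) = √(I*√193673 + 194716/2598447) = √(194716/2598447 + I*√193673)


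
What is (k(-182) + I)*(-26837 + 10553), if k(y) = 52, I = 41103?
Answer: -670168020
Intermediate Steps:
(k(-182) + I)*(-26837 + 10553) = (52 + 41103)*(-26837 + 10553) = 41155*(-16284) = -670168020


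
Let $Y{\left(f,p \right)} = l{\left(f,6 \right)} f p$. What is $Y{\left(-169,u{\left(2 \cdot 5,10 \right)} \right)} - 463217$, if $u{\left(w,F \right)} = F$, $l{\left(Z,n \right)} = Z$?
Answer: $-177607$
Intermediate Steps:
$Y{\left(f,p \right)} = p f^{2}$ ($Y{\left(f,p \right)} = f f p = p f^{2}$)
$Y{\left(-169,u{\left(2 \cdot 5,10 \right)} \right)} - 463217 = 10 \left(-169\right)^{2} - 463217 = 10 \cdot 28561 - 463217 = 285610 - 463217 = -177607$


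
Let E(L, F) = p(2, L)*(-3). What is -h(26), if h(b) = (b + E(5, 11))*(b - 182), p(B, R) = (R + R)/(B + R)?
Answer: 23712/7 ≈ 3387.4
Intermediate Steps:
p(B, R) = 2*R/(B + R) (p(B, R) = (2*R)/(B + R) = 2*R/(B + R))
E(L, F) = -6*L/(2 + L) (E(L, F) = (2*L/(2 + L))*(-3) = -6*L/(2 + L))
h(b) = (-182 + b)*(-30/7 + b) (h(b) = (b - 6*5/(2 + 5))*(b - 182) = (b - 6*5/7)*(-182 + b) = (b - 6*5*⅐)*(-182 + b) = (b - 30/7)*(-182 + b) = (-30/7 + b)*(-182 + b) = (-182 + b)*(-30/7 + b))
-h(26) = -(780 + 26² - 1304/7*26) = -(780 + 676 - 33904/7) = -1*(-23712/7) = 23712/7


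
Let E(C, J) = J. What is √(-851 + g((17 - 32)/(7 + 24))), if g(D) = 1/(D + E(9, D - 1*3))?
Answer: 16*I*√50307/123 ≈ 29.176*I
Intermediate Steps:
g(D) = 1/(-3 + 2*D) (g(D) = 1/(D + (D - 1*3)) = 1/(D + (D - 3)) = 1/(D + (-3 + D)) = 1/(-3 + 2*D))
√(-851 + g((17 - 32)/(7 + 24))) = √(-851 + 1/(-3 + 2*((17 - 32)/(7 + 24)))) = √(-851 + 1/(-3 + 2*(-15/31))) = √(-851 + 1/(-3 - 30/31)) = √(-851 + 1/(-123/31)) = √(-851 - 31/123) = √(-104704/123) = 16*I*√50307/123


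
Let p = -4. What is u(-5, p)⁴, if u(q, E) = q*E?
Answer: 160000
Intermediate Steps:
u(q, E) = E*q
u(-5, p)⁴ = (-4*(-5))⁴ = 20⁴ = 160000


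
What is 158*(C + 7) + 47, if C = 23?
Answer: 4787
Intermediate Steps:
158*(C + 7) + 47 = 158*(23 + 7) + 47 = 158*30 + 47 = 4740 + 47 = 4787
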